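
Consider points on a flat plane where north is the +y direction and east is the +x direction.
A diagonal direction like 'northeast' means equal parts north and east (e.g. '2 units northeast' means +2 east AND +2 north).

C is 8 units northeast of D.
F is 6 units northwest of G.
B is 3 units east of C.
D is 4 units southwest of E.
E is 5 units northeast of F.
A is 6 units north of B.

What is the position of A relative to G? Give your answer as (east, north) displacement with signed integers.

Answer: A is at (east=6, north=21) relative to G.

Derivation:
Place G at the origin (east=0, north=0).
  F is 6 units northwest of G: delta (east=-6, north=+6); F at (east=-6, north=6).
  E is 5 units northeast of F: delta (east=+5, north=+5); E at (east=-1, north=11).
  D is 4 units southwest of E: delta (east=-4, north=-4); D at (east=-5, north=7).
  C is 8 units northeast of D: delta (east=+8, north=+8); C at (east=3, north=15).
  B is 3 units east of C: delta (east=+3, north=+0); B at (east=6, north=15).
  A is 6 units north of B: delta (east=+0, north=+6); A at (east=6, north=21).
Therefore A relative to G: (east=6, north=21).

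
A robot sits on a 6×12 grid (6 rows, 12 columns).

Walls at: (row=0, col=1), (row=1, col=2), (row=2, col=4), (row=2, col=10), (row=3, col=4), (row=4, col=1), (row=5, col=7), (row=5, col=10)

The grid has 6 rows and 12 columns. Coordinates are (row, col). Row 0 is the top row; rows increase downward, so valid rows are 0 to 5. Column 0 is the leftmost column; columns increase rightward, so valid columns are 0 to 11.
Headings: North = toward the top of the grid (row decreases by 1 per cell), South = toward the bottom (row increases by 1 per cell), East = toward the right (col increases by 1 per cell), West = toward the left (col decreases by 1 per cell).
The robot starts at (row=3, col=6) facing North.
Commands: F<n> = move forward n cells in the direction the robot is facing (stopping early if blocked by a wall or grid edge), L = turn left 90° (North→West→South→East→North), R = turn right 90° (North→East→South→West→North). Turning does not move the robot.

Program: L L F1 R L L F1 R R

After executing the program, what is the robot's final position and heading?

Answer: Final position: (row=4, col=7), facing West

Derivation:
Start: (row=3, col=6), facing North
  L: turn left, now facing West
  L: turn left, now facing South
  F1: move forward 1, now at (row=4, col=6)
  R: turn right, now facing West
  L: turn left, now facing South
  L: turn left, now facing East
  F1: move forward 1, now at (row=4, col=7)
  R: turn right, now facing South
  R: turn right, now facing West
Final: (row=4, col=7), facing West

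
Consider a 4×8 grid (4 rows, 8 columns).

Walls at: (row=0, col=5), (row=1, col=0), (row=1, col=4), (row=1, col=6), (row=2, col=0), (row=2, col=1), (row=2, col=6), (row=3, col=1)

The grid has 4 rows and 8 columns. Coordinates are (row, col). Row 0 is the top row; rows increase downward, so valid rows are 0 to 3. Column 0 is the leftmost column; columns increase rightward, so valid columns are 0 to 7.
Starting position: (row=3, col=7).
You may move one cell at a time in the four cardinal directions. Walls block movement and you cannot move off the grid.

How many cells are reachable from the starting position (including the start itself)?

Answer: Reachable cells: 23

Derivation:
BFS flood-fill from (row=3, col=7):
  Distance 0: (row=3, col=7)
  Distance 1: (row=2, col=7), (row=3, col=6)
  Distance 2: (row=1, col=7), (row=3, col=5)
  Distance 3: (row=0, col=7), (row=2, col=5), (row=3, col=4)
  Distance 4: (row=0, col=6), (row=1, col=5), (row=2, col=4), (row=3, col=3)
  Distance 5: (row=2, col=3), (row=3, col=2)
  Distance 6: (row=1, col=3), (row=2, col=2)
  Distance 7: (row=0, col=3), (row=1, col=2)
  Distance 8: (row=0, col=2), (row=0, col=4), (row=1, col=1)
  Distance 9: (row=0, col=1)
  Distance 10: (row=0, col=0)
Total reachable: 23 (grid has 24 open cells total)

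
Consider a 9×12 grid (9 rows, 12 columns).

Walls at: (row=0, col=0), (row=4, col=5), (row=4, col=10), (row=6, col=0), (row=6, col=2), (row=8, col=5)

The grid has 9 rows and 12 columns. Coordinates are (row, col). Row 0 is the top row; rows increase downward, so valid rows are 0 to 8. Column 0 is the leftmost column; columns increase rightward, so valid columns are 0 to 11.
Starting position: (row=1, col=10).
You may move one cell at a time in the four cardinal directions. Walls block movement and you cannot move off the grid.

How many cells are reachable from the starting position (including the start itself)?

BFS flood-fill from (row=1, col=10):
  Distance 0: (row=1, col=10)
  Distance 1: (row=0, col=10), (row=1, col=9), (row=1, col=11), (row=2, col=10)
  Distance 2: (row=0, col=9), (row=0, col=11), (row=1, col=8), (row=2, col=9), (row=2, col=11), (row=3, col=10)
  Distance 3: (row=0, col=8), (row=1, col=7), (row=2, col=8), (row=3, col=9), (row=3, col=11)
  Distance 4: (row=0, col=7), (row=1, col=6), (row=2, col=7), (row=3, col=8), (row=4, col=9), (row=4, col=11)
  Distance 5: (row=0, col=6), (row=1, col=5), (row=2, col=6), (row=3, col=7), (row=4, col=8), (row=5, col=9), (row=5, col=11)
  Distance 6: (row=0, col=5), (row=1, col=4), (row=2, col=5), (row=3, col=6), (row=4, col=7), (row=5, col=8), (row=5, col=10), (row=6, col=9), (row=6, col=11)
  Distance 7: (row=0, col=4), (row=1, col=3), (row=2, col=4), (row=3, col=5), (row=4, col=6), (row=5, col=7), (row=6, col=8), (row=6, col=10), (row=7, col=9), (row=7, col=11)
  Distance 8: (row=0, col=3), (row=1, col=2), (row=2, col=3), (row=3, col=4), (row=5, col=6), (row=6, col=7), (row=7, col=8), (row=7, col=10), (row=8, col=9), (row=8, col=11)
  Distance 9: (row=0, col=2), (row=1, col=1), (row=2, col=2), (row=3, col=3), (row=4, col=4), (row=5, col=5), (row=6, col=6), (row=7, col=7), (row=8, col=8), (row=8, col=10)
  Distance 10: (row=0, col=1), (row=1, col=0), (row=2, col=1), (row=3, col=2), (row=4, col=3), (row=5, col=4), (row=6, col=5), (row=7, col=6), (row=8, col=7)
  Distance 11: (row=2, col=0), (row=3, col=1), (row=4, col=2), (row=5, col=3), (row=6, col=4), (row=7, col=5), (row=8, col=6)
  Distance 12: (row=3, col=0), (row=4, col=1), (row=5, col=2), (row=6, col=3), (row=7, col=4)
  Distance 13: (row=4, col=0), (row=5, col=1), (row=7, col=3), (row=8, col=4)
  Distance 14: (row=5, col=0), (row=6, col=1), (row=7, col=2), (row=8, col=3)
  Distance 15: (row=7, col=1), (row=8, col=2)
  Distance 16: (row=7, col=0), (row=8, col=1)
  Distance 17: (row=8, col=0)
Total reachable: 102 (grid has 102 open cells total)

Answer: Reachable cells: 102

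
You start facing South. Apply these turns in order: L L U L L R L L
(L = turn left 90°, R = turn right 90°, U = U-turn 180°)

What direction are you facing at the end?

Start: South
  L (left (90° counter-clockwise)) -> East
  L (left (90° counter-clockwise)) -> North
  U (U-turn (180°)) -> South
  L (left (90° counter-clockwise)) -> East
  L (left (90° counter-clockwise)) -> North
  R (right (90° clockwise)) -> East
  L (left (90° counter-clockwise)) -> North
  L (left (90° counter-clockwise)) -> West
Final: West

Answer: Final heading: West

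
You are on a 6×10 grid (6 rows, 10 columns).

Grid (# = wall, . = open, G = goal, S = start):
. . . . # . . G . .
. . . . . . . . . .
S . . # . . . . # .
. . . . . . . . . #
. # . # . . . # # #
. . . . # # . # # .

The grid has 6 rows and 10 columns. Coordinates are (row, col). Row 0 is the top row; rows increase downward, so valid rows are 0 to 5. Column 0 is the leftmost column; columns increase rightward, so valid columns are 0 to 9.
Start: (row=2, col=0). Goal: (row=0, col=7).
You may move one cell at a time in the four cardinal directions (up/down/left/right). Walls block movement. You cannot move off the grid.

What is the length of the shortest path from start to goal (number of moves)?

BFS from (row=2, col=0) until reaching (row=0, col=7):
  Distance 0: (row=2, col=0)
  Distance 1: (row=1, col=0), (row=2, col=1), (row=3, col=0)
  Distance 2: (row=0, col=0), (row=1, col=1), (row=2, col=2), (row=3, col=1), (row=4, col=0)
  Distance 3: (row=0, col=1), (row=1, col=2), (row=3, col=2), (row=5, col=0)
  Distance 4: (row=0, col=2), (row=1, col=3), (row=3, col=3), (row=4, col=2), (row=5, col=1)
  Distance 5: (row=0, col=3), (row=1, col=4), (row=3, col=4), (row=5, col=2)
  Distance 6: (row=1, col=5), (row=2, col=4), (row=3, col=5), (row=4, col=4), (row=5, col=3)
  Distance 7: (row=0, col=5), (row=1, col=6), (row=2, col=5), (row=3, col=6), (row=4, col=5)
  Distance 8: (row=0, col=6), (row=1, col=7), (row=2, col=6), (row=3, col=7), (row=4, col=6)
  Distance 9: (row=0, col=7), (row=1, col=8), (row=2, col=7), (row=3, col=8), (row=5, col=6)  <- goal reached here
One shortest path (9 moves): (row=2, col=0) -> (row=2, col=1) -> (row=2, col=2) -> (row=1, col=2) -> (row=1, col=3) -> (row=1, col=4) -> (row=1, col=5) -> (row=1, col=6) -> (row=1, col=7) -> (row=0, col=7)

Answer: Shortest path length: 9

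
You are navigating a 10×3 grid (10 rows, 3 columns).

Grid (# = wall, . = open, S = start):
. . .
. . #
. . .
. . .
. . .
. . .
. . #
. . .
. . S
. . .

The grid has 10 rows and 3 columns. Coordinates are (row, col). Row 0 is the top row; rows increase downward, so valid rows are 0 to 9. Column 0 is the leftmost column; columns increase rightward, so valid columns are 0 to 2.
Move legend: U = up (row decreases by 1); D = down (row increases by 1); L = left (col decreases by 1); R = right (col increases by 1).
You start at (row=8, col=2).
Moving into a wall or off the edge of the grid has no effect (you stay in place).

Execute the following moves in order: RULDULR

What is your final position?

Start: (row=8, col=2)
  R (right): blocked, stay at (row=8, col=2)
  U (up): (row=8, col=2) -> (row=7, col=2)
  L (left): (row=7, col=2) -> (row=7, col=1)
  D (down): (row=7, col=1) -> (row=8, col=1)
  U (up): (row=8, col=1) -> (row=7, col=1)
  L (left): (row=7, col=1) -> (row=7, col=0)
  R (right): (row=7, col=0) -> (row=7, col=1)
Final: (row=7, col=1)

Answer: Final position: (row=7, col=1)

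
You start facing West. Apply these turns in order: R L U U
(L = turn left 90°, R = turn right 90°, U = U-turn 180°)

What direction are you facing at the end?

Answer: Final heading: West

Derivation:
Start: West
  R (right (90° clockwise)) -> North
  L (left (90° counter-clockwise)) -> West
  U (U-turn (180°)) -> East
  U (U-turn (180°)) -> West
Final: West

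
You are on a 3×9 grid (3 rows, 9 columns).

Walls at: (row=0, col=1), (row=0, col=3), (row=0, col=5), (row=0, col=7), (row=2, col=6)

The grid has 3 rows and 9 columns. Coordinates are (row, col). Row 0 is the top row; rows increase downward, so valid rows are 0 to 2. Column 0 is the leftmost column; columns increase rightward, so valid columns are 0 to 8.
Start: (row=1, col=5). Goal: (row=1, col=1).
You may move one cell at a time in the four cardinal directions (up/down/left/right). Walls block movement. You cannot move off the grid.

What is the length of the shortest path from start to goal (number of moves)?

Answer: Shortest path length: 4

Derivation:
BFS from (row=1, col=5) until reaching (row=1, col=1):
  Distance 0: (row=1, col=5)
  Distance 1: (row=1, col=4), (row=1, col=6), (row=2, col=5)
  Distance 2: (row=0, col=4), (row=0, col=6), (row=1, col=3), (row=1, col=7), (row=2, col=4)
  Distance 3: (row=1, col=2), (row=1, col=8), (row=2, col=3), (row=2, col=7)
  Distance 4: (row=0, col=2), (row=0, col=8), (row=1, col=1), (row=2, col=2), (row=2, col=8)  <- goal reached here
One shortest path (4 moves): (row=1, col=5) -> (row=1, col=4) -> (row=1, col=3) -> (row=1, col=2) -> (row=1, col=1)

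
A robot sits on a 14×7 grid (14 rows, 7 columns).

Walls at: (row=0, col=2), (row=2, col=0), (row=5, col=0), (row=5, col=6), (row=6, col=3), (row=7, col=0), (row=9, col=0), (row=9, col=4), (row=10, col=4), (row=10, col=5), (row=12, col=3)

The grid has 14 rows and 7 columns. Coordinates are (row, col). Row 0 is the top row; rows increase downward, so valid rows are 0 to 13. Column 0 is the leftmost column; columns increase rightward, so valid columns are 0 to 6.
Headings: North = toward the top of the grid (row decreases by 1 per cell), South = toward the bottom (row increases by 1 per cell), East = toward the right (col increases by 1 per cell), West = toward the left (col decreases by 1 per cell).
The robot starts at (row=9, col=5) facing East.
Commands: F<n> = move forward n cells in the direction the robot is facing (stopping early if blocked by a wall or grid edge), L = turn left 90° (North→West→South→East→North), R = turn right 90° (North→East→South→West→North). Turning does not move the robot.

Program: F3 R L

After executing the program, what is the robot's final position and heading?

Answer: Final position: (row=9, col=6), facing East

Derivation:
Start: (row=9, col=5), facing East
  F3: move forward 1/3 (blocked), now at (row=9, col=6)
  R: turn right, now facing South
  L: turn left, now facing East
Final: (row=9, col=6), facing East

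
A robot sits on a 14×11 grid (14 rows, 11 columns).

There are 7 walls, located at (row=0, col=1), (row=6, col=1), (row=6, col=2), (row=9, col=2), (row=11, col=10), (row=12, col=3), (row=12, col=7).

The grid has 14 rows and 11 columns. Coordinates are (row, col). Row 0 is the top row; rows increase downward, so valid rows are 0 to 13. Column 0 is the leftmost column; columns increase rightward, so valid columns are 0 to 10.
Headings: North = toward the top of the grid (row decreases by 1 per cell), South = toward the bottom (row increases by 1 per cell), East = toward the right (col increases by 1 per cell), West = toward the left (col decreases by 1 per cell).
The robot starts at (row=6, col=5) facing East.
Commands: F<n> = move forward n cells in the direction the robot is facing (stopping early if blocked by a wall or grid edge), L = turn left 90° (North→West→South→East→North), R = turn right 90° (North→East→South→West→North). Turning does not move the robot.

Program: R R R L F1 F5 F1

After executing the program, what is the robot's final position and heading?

Answer: Final position: (row=6, col=3), facing West

Derivation:
Start: (row=6, col=5), facing East
  R: turn right, now facing South
  R: turn right, now facing West
  R: turn right, now facing North
  L: turn left, now facing West
  F1: move forward 1, now at (row=6, col=4)
  F5: move forward 1/5 (blocked), now at (row=6, col=3)
  F1: move forward 0/1 (blocked), now at (row=6, col=3)
Final: (row=6, col=3), facing West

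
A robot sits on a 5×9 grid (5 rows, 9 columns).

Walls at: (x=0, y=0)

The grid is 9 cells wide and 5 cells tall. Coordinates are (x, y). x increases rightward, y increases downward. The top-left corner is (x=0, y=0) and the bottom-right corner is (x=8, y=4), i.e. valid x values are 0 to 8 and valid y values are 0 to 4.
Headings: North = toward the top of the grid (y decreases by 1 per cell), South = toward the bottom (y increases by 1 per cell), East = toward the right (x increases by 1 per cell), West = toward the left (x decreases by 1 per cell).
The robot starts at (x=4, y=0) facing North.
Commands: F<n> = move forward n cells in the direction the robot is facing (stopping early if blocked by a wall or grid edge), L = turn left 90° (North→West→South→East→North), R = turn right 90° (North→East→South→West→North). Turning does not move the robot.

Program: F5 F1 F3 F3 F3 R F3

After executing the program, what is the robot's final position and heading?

Answer: Final position: (x=7, y=0), facing East

Derivation:
Start: (x=4, y=0), facing North
  F5: move forward 0/5 (blocked), now at (x=4, y=0)
  F1: move forward 0/1 (blocked), now at (x=4, y=0)
  [×3]F3: move forward 0/3 (blocked), now at (x=4, y=0)
  R: turn right, now facing East
  F3: move forward 3, now at (x=7, y=0)
Final: (x=7, y=0), facing East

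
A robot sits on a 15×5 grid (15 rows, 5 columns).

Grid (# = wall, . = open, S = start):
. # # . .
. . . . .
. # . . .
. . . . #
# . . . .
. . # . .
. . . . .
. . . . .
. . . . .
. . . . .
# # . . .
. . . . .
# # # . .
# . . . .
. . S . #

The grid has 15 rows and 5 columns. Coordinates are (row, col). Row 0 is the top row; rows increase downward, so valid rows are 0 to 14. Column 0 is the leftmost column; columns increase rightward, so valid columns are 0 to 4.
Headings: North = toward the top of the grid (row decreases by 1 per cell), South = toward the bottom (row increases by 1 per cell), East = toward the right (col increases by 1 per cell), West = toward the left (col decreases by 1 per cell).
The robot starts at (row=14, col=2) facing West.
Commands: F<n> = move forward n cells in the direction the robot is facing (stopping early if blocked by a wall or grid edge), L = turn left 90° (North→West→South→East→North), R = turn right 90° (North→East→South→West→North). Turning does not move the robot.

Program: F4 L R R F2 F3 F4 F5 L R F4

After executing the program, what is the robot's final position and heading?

Start: (row=14, col=2), facing West
  F4: move forward 2/4 (blocked), now at (row=14, col=0)
  L: turn left, now facing South
  R: turn right, now facing West
  R: turn right, now facing North
  F2: move forward 0/2 (blocked), now at (row=14, col=0)
  F3: move forward 0/3 (blocked), now at (row=14, col=0)
  F4: move forward 0/4 (blocked), now at (row=14, col=0)
  F5: move forward 0/5 (blocked), now at (row=14, col=0)
  L: turn left, now facing West
  R: turn right, now facing North
  F4: move forward 0/4 (blocked), now at (row=14, col=0)
Final: (row=14, col=0), facing North

Answer: Final position: (row=14, col=0), facing North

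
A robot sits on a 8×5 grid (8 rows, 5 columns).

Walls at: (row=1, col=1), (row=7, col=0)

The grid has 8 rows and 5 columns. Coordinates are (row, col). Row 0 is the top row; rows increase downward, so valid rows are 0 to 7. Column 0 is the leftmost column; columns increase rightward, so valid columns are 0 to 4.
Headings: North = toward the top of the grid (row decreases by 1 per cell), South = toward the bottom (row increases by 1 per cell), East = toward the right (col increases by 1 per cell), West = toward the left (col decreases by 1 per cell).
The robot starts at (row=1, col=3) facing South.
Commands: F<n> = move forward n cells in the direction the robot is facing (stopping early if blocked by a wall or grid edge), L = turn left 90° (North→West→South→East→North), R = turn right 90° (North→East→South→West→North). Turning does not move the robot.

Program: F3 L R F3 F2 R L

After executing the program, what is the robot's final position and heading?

Answer: Final position: (row=7, col=3), facing South

Derivation:
Start: (row=1, col=3), facing South
  F3: move forward 3, now at (row=4, col=3)
  L: turn left, now facing East
  R: turn right, now facing South
  F3: move forward 3, now at (row=7, col=3)
  F2: move forward 0/2 (blocked), now at (row=7, col=3)
  R: turn right, now facing West
  L: turn left, now facing South
Final: (row=7, col=3), facing South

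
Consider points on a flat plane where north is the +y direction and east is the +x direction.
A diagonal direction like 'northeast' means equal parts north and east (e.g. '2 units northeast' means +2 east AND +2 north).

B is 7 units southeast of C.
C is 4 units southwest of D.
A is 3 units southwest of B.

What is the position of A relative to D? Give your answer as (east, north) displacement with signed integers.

Answer: A is at (east=0, north=-14) relative to D.

Derivation:
Place D at the origin (east=0, north=0).
  C is 4 units southwest of D: delta (east=-4, north=-4); C at (east=-4, north=-4).
  B is 7 units southeast of C: delta (east=+7, north=-7); B at (east=3, north=-11).
  A is 3 units southwest of B: delta (east=-3, north=-3); A at (east=0, north=-14).
Therefore A relative to D: (east=0, north=-14).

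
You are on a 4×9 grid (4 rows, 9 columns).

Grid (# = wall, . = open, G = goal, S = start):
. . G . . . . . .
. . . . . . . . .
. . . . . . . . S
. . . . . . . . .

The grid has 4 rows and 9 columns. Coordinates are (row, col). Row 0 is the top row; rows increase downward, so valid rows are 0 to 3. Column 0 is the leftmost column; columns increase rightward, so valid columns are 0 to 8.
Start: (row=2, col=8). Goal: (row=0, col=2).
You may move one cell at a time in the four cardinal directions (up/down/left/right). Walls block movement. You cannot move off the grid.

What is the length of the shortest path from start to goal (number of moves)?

BFS from (row=2, col=8) until reaching (row=0, col=2):
  Distance 0: (row=2, col=8)
  Distance 1: (row=1, col=8), (row=2, col=7), (row=3, col=8)
  Distance 2: (row=0, col=8), (row=1, col=7), (row=2, col=6), (row=3, col=7)
  Distance 3: (row=0, col=7), (row=1, col=6), (row=2, col=5), (row=3, col=6)
  Distance 4: (row=0, col=6), (row=1, col=5), (row=2, col=4), (row=3, col=5)
  Distance 5: (row=0, col=5), (row=1, col=4), (row=2, col=3), (row=3, col=4)
  Distance 6: (row=0, col=4), (row=1, col=3), (row=2, col=2), (row=3, col=3)
  Distance 7: (row=0, col=3), (row=1, col=2), (row=2, col=1), (row=3, col=2)
  Distance 8: (row=0, col=2), (row=1, col=1), (row=2, col=0), (row=3, col=1)  <- goal reached here
One shortest path (8 moves): (row=2, col=8) -> (row=2, col=7) -> (row=2, col=6) -> (row=2, col=5) -> (row=2, col=4) -> (row=2, col=3) -> (row=2, col=2) -> (row=1, col=2) -> (row=0, col=2)

Answer: Shortest path length: 8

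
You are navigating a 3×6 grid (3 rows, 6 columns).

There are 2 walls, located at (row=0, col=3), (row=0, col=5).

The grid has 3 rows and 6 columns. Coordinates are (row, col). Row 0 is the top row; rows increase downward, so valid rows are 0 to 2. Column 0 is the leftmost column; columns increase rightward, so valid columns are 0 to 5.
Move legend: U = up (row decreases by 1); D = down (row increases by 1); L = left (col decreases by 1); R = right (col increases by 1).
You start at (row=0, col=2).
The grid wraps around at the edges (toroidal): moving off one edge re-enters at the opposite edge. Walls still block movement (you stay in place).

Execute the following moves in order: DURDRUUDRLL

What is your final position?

Answer: Final position: (row=2, col=2)

Derivation:
Start: (row=0, col=2)
  D (down): (row=0, col=2) -> (row=1, col=2)
  U (up): (row=1, col=2) -> (row=0, col=2)
  R (right): blocked, stay at (row=0, col=2)
  D (down): (row=0, col=2) -> (row=1, col=2)
  R (right): (row=1, col=2) -> (row=1, col=3)
  U (up): blocked, stay at (row=1, col=3)
  U (up): blocked, stay at (row=1, col=3)
  D (down): (row=1, col=3) -> (row=2, col=3)
  R (right): (row=2, col=3) -> (row=2, col=4)
  L (left): (row=2, col=4) -> (row=2, col=3)
  L (left): (row=2, col=3) -> (row=2, col=2)
Final: (row=2, col=2)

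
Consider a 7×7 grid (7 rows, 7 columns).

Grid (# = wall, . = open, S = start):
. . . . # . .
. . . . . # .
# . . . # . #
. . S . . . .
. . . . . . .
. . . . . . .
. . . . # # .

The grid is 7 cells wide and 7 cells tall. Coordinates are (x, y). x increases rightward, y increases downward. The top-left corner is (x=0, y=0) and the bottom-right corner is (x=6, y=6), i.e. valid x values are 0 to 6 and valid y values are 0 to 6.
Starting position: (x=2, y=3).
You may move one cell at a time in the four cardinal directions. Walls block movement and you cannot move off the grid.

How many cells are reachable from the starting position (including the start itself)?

BFS flood-fill from (x=2, y=3):
  Distance 0: (x=2, y=3)
  Distance 1: (x=2, y=2), (x=1, y=3), (x=3, y=3), (x=2, y=4)
  Distance 2: (x=2, y=1), (x=1, y=2), (x=3, y=2), (x=0, y=3), (x=4, y=3), (x=1, y=4), (x=3, y=4), (x=2, y=5)
  Distance 3: (x=2, y=0), (x=1, y=1), (x=3, y=1), (x=5, y=3), (x=0, y=4), (x=4, y=4), (x=1, y=5), (x=3, y=5), (x=2, y=6)
  Distance 4: (x=1, y=0), (x=3, y=0), (x=0, y=1), (x=4, y=1), (x=5, y=2), (x=6, y=3), (x=5, y=4), (x=0, y=5), (x=4, y=5), (x=1, y=6), (x=3, y=6)
  Distance 5: (x=0, y=0), (x=6, y=4), (x=5, y=5), (x=0, y=6)
  Distance 6: (x=6, y=5)
  Distance 7: (x=6, y=6)
Total reachable: 39 (grid has 42 open cells total)

Answer: Reachable cells: 39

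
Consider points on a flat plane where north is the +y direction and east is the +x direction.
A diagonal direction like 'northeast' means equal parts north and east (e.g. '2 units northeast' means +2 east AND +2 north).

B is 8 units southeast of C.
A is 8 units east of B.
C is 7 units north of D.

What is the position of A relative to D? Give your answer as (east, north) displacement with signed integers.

Answer: A is at (east=16, north=-1) relative to D.

Derivation:
Place D at the origin (east=0, north=0).
  C is 7 units north of D: delta (east=+0, north=+7); C at (east=0, north=7).
  B is 8 units southeast of C: delta (east=+8, north=-8); B at (east=8, north=-1).
  A is 8 units east of B: delta (east=+8, north=+0); A at (east=16, north=-1).
Therefore A relative to D: (east=16, north=-1).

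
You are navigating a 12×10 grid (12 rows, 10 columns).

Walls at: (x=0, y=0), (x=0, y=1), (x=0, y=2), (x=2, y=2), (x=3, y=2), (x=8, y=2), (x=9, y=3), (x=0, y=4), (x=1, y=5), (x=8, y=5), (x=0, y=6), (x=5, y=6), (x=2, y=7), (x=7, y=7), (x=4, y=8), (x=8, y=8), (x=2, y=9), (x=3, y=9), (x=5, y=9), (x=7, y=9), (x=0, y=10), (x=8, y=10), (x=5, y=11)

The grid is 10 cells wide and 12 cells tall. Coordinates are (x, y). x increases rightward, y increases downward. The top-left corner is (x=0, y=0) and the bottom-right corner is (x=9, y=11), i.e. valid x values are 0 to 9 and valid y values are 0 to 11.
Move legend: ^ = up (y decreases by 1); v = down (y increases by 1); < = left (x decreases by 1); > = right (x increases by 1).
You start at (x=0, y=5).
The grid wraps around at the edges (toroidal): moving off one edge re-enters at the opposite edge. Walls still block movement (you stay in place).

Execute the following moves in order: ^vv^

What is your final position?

Start: (x=0, y=5)
  ^ (up): blocked, stay at (x=0, y=5)
  v (down): blocked, stay at (x=0, y=5)
  v (down): blocked, stay at (x=0, y=5)
  ^ (up): blocked, stay at (x=0, y=5)
Final: (x=0, y=5)

Answer: Final position: (x=0, y=5)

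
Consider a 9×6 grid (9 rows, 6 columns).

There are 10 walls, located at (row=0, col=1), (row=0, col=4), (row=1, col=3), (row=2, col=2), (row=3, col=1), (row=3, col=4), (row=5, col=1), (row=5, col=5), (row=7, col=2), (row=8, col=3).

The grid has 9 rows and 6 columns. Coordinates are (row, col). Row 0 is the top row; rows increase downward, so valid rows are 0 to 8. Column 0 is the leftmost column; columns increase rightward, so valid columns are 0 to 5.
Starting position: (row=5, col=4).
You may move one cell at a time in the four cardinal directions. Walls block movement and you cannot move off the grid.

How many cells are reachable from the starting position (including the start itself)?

BFS flood-fill from (row=5, col=4):
  Distance 0: (row=5, col=4)
  Distance 1: (row=4, col=4), (row=5, col=3), (row=6, col=4)
  Distance 2: (row=4, col=3), (row=4, col=5), (row=5, col=2), (row=6, col=3), (row=6, col=5), (row=7, col=4)
  Distance 3: (row=3, col=3), (row=3, col=5), (row=4, col=2), (row=6, col=2), (row=7, col=3), (row=7, col=5), (row=8, col=4)
  Distance 4: (row=2, col=3), (row=2, col=5), (row=3, col=2), (row=4, col=1), (row=6, col=1), (row=8, col=5)
  Distance 5: (row=1, col=5), (row=2, col=4), (row=4, col=0), (row=6, col=0), (row=7, col=1)
  Distance 6: (row=0, col=5), (row=1, col=4), (row=3, col=0), (row=5, col=0), (row=7, col=0), (row=8, col=1)
  Distance 7: (row=2, col=0), (row=8, col=0), (row=8, col=2)
  Distance 8: (row=1, col=0), (row=2, col=1)
  Distance 9: (row=0, col=0), (row=1, col=1)
  Distance 10: (row=1, col=2)
  Distance 11: (row=0, col=2)
  Distance 12: (row=0, col=3)
Total reachable: 44 (grid has 44 open cells total)

Answer: Reachable cells: 44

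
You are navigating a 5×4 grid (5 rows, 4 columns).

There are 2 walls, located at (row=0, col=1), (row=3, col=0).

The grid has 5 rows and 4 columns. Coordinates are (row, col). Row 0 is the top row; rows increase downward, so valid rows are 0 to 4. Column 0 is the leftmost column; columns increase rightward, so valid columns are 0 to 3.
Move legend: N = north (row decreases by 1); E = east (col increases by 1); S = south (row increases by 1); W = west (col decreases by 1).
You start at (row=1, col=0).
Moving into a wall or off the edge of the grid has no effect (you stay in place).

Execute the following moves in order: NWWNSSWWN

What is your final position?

Start: (row=1, col=0)
  N (north): (row=1, col=0) -> (row=0, col=0)
  W (west): blocked, stay at (row=0, col=0)
  W (west): blocked, stay at (row=0, col=0)
  N (north): blocked, stay at (row=0, col=0)
  S (south): (row=0, col=0) -> (row=1, col=0)
  S (south): (row=1, col=0) -> (row=2, col=0)
  W (west): blocked, stay at (row=2, col=0)
  W (west): blocked, stay at (row=2, col=0)
  N (north): (row=2, col=0) -> (row=1, col=0)
Final: (row=1, col=0)

Answer: Final position: (row=1, col=0)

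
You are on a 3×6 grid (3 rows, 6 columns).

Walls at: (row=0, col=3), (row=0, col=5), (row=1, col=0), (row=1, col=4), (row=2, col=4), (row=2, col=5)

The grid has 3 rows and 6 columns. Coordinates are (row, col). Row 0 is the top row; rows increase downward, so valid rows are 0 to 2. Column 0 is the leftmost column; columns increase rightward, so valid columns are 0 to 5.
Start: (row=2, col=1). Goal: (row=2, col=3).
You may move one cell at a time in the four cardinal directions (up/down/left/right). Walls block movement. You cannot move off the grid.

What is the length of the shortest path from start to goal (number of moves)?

Answer: Shortest path length: 2

Derivation:
BFS from (row=2, col=1) until reaching (row=2, col=3):
  Distance 0: (row=2, col=1)
  Distance 1: (row=1, col=1), (row=2, col=0), (row=2, col=2)
  Distance 2: (row=0, col=1), (row=1, col=2), (row=2, col=3)  <- goal reached here
One shortest path (2 moves): (row=2, col=1) -> (row=2, col=2) -> (row=2, col=3)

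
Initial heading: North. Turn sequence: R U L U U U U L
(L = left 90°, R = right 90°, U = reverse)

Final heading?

Start: North
  R (right (90° clockwise)) -> East
  U (U-turn (180°)) -> West
  L (left (90° counter-clockwise)) -> South
  U (U-turn (180°)) -> North
  U (U-turn (180°)) -> South
  U (U-turn (180°)) -> North
  U (U-turn (180°)) -> South
  L (left (90° counter-clockwise)) -> East
Final: East

Answer: Final heading: East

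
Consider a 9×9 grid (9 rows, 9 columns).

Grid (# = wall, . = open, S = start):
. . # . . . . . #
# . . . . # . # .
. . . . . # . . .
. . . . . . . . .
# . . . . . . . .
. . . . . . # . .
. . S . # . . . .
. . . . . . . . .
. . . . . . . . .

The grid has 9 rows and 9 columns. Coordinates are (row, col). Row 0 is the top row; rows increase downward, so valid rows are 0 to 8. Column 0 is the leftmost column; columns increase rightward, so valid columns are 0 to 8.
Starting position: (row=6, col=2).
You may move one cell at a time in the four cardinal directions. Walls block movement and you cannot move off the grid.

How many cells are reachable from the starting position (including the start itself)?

Answer: Reachable cells: 72

Derivation:
BFS flood-fill from (row=6, col=2):
  Distance 0: (row=6, col=2)
  Distance 1: (row=5, col=2), (row=6, col=1), (row=6, col=3), (row=7, col=2)
  Distance 2: (row=4, col=2), (row=5, col=1), (row=5, col=3), (row=6, col=0), (row=7, col=1), (row=7, col=3), (row=8, col=2)
  Distance 3: (row=3, col=2), (row=4, col=1), (row=4, col=3), (row=5, col=0), (row=5, col=4), (row=7, col=0), (row=7, col=4), (row=8, col=1), (row=8, col=3)
  Distance 4: (row=2, col=2), (row=3, col=1), (row=3, col=3), (row=4, col=4), (row=5, col=5), (row=7, col=5), (row=8, col=0), (row=8, col=4)
  Distance 5: (row=1, col=2), (row=2, col=1), (row=2, col=3), (row=3, col=0), (row=3, col=4), (row=4, col=5), (row=6, col=5), (row=7, col=6), (row=8, col=5)
  Distance 6: (row=1, col=1), (row=1, col=3), (row=2, col=0), (row=2, col=4), (row=3, col=5), (row=4, col=6), (row=6, col=6), (row=7, col=7), (row=8, col=6)
  Distance 7: (row=0, col=1), (row=0, col=3), (row=1, col=4), (row=3, col=6), (row=4, col=7), (row=6, col=7), (row=7, col=8), (row=8, col=7)
  Distance 8: (row=0, col=0), (row=0, col=4), (row=2, col=6), (row=3, col=7), (row=4, col=8), (row=5, col=7), (row=6, col=8), (row=8, col=8)
  Distance 9: (row=0, col=5), (row=1, col=6), (row=2, col=7), (row=3, col=8), (row=5, col=8)
  Distance 10: (row=0, col=6), (row=2, col=8)
  Distance 11: (row=0, col=7), (row=1, col=8)
Total reachable: 72 (grid has 72 open cells total)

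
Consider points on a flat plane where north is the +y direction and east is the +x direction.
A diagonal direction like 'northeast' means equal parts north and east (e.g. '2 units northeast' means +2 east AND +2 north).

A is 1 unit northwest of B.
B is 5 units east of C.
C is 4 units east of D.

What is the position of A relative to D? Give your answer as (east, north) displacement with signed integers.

Answer: A is at (east=8, north=1) relative to D.

Derivation:
Place D at the origin (east=0, north=0).
  C is 4 units east of D: delta (east=+4, north=+0); C at (east=4, north=0).
  B is 5 units east of C: delta (east=+5, north=+0); B at (east=9, north=0).
  A is 1 unit northwest of B: delta (east=-1, north=+1); A at (east=8, north=1).
Therefore A relative to D: (east=8, north=1).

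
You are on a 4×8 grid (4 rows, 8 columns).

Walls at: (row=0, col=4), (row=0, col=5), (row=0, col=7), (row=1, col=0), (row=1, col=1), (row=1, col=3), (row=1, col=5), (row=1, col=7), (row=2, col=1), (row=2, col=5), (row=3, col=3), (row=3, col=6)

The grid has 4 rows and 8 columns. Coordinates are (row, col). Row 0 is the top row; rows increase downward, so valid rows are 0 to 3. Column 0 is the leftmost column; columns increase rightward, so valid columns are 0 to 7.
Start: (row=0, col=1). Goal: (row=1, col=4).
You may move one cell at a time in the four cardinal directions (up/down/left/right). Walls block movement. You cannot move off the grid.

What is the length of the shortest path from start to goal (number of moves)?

Answer: Shortest path length: 6

Derivation:
BFS from (row=0, col=1) until reaching (row=1, col=4):
  Distance 0: (row=0, col=1)
  Distance 1: (row=0, col=0), (row=0, col=2)
  Distance 2: (row=0, col=3), (row=1, col=2)
  Distance 3: (row=2, col=2)
  Distance 4: (row=2, col=3), (row=3, col=2)
  Distance 5: (row=2, col=4), (row=3, col=1)
  Distance 6: (row=1, col=4), (row=3, col=0), (row=3, col=4)  <- goal reached here
One shortest path (6 moves): (row=0, col=1) -> (row=0, col=2) -> (row=1, col=2) -> (row=2, col=2) -> (row=2, col=3) -> (row=2, col=4) -> (row=1, col=4)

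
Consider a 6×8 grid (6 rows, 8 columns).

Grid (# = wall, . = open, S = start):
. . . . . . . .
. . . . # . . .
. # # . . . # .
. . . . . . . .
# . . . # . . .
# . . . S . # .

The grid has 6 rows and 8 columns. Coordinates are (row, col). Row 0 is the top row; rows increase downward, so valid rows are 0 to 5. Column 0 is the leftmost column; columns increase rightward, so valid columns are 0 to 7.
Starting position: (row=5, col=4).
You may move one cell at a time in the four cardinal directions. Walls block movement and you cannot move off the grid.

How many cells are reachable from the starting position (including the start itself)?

Answer: Reachable cells: 40

Derivation:
BFS flood-fill from (row=5, col=4):
  Distance 0: (row=5, col=4)
  Distance 1: (row=5, col=3), (row=5, col=5)
  Distance 2: (row=4, col=3), (row=4, col=5), (row=5, col=2)
  Distance 3: (row=3, col=3), (row=3, col=5), (row=4, col=2), (row=4, col=6), (row=5, col=1)
  Distance 4: (row=2, col=3), (row=2, col=5), (row=3, col=2), (row=3, col=4), (row=3, col=6), (row=4, col=1), (row=4, col=7)
  Distance 5: (row=1, col=3), (row=1, col=5), (row=2, col=4), (row=3, col=1), (row=3, col=7), (row=5, col=7)
  Distance 6: (row=0, col=3), (row=0, col=5), (row=1, col=2), (row=1, col=6), (row=2, col=7), (row=3, col=0)
  Distance 7: (row=0, col=2), (row=0, col=4), (row=0, col=6), (row=1, col=1), (row=1, col=7), (row=2, col=0)
  Distance 8: (row=0, col=1), (row=0, col=7), (row=1, col=0)
  Distance 9: (row=0, col=0)
Total reachable: 40 (grid has 40 open cells total)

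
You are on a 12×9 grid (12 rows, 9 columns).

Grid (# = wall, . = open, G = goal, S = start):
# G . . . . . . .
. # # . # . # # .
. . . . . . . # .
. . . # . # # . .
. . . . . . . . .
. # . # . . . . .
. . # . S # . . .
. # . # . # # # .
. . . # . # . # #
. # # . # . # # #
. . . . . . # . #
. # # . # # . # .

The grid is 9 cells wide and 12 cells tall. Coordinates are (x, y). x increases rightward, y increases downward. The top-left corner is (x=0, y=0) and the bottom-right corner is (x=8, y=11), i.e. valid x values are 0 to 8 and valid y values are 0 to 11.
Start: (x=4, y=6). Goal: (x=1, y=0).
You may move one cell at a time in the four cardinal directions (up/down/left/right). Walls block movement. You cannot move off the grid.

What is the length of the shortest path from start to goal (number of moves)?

BFS from (x=4, y=6) until reaching (x=1, y=0):
  Distance 0: (x=4, y=6)
  Distance 1: (x=4, y=5), (x=3, y=6), (x=4, y=7)
  Distance 2: (x=4, y=4), (x=5, y=5), (x=4, y=8)
  Distance 3: (x=4, y=3), (x=3, y=4), (x=5, y=4), (x=6, y=5)
  Distance 4: (x=4, y=2), (x=2, y=4), (x=6, y=4), (x=7, y=5), (x=6, y=6)
  Distance 5: (x=3, y=2), (x=5, y=2), (x=2, y=3), (x=1, y=4), (x=7, y=4), (x=2, y=5), (x=8, y=5), (x=7, y=6)
  Distance 6: (x=3, y=1), (x=5, y=1), (x=2, y=2), (x=6, y=2), (x=1, y=3), (x=7, y=3), (x=0, y=4), (x=8, y=4), (x=8, y=6)
  Distance 7: (x=3, y=0), (x=5, y=0), (x=1, y=2), (x=0, y=3), (x=8, y=3), (x=0, y=5), (x=8, y=7)
  Distance 8: (x=2, y=0), (x=4, y=0), (x=6, y=0), (x=0, y=2), (x=8, y=2), (x=0, y=6)
  Distance 9: (x=1, y=0), (x=7, y=0), (x=0, y=1), (x=8, y=1), (x=1, y=6), (x=0, y=7)  <- goal reached here
One shortest path (9 moves): (x=4, y=6) -> (x=4, y=5) -> (x=4, y=4) -> (x=4, y=3) -> (x=4, y=2) -> (x=3, y=2) -> (x=3, y=1) -> (x=3, y=0) -> (x=2, y=0) -> (x=1, y=0)

Answer: Shortest path length: 9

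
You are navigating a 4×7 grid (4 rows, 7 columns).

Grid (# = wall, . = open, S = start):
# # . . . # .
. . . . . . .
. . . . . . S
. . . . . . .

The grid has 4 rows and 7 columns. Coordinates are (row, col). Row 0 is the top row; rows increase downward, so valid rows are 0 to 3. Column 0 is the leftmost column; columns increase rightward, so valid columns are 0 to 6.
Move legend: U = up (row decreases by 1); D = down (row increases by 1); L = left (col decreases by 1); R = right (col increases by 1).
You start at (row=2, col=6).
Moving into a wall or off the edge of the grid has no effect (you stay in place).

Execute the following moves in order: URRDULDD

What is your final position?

Start: (row=2, col=6)
  U (up): (row=2, col=6) -> (row=1, col=6)
  R (right): blocked, stay at (row=1, col=6)
  R (right): blocked, stay at (row=1, col=6)
  D (down): (row=1, col=6) -> (row=2, col=6)
  U (up): (row=2, col=6) -> (row=1, col=6)
  L (left): (row=1, col=6) -> (row=1, col=5)
  D (down): (row=1, col=5) -> (row=2, col=5)
  D (down): (row=2, col=5) -> (row=3, col=5)
Final: (row=3, col=5)

Answer: Final position: (row=3, col=5)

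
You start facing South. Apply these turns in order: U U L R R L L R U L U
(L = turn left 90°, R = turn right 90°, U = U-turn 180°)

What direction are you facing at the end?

Answer: Final heading: East

Derivation:
Start: South
  U (U-turn (180°)) -> North
  U (U-turn (180°)) -> South
  L (left (90° counter-clockwise)) -> East
  R (right (90° clockwise)) -> South
  R (right (90° clockwise)) -> West
  L (left (90° counter-clockwise)) -> South
  L (left (90° counter-clockwise)) -> East
  R (right (90° clockwise)) -> South
  U (U-turn (180°)) -> North
  L (left (90° counter-clockwise)) -> West
  U (U-turn (180°)) -> East
Final: East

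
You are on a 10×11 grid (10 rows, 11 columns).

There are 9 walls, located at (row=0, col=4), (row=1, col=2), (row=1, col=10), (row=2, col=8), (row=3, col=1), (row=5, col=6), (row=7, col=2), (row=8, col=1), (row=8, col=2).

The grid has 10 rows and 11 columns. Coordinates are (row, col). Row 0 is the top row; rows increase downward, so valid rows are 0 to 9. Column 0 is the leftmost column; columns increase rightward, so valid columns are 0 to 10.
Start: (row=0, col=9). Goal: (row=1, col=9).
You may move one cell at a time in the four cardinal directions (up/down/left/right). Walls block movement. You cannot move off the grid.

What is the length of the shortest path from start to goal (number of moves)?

Answer: Shortest path length: 1

Derivation:
BFS from (row=0, col=9) until reaching (row=1, col=9):
  Distance 0: (row=0, col=9)
  Distance 1: (row=0, col=8), (row=0, col=10), (row=1, col=9)  <- goal reached here
One shortest path (1 moves): (row=0, col=9) -> (row=1, col=9)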